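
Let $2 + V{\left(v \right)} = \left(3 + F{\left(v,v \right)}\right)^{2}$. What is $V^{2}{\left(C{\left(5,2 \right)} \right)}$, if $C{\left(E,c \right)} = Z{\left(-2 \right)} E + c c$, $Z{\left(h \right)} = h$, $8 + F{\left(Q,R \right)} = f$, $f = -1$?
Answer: $1156$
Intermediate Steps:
$F{\left(Q,R \right)} = -9$ ($F{\left(Q,R \right)} = -8 - 1 = -9$)
$C{\left(E,c \right)} = c^{2} - 2 E$ ($C{\left(E,c \right)} = - 2 E + c c = - 2 E + c^{2} = c^{2} - 2 E$)
$V{\left(v \right)} = 34$ ($V{\left(v \right)} = -2 + \left(3 - 9\right)^{2} = -2 + \left(-6\right)^{2} = -2 + 36 = 34$)
$V^{2}{\left(C{\left(5,2 \right)} \right)} = 34^{2} = 1156$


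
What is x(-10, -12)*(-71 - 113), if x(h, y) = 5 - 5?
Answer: 0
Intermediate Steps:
x(h, y) = 0
x(-10, -12)*(-71 - 113) = 0*(-71 - 113) = 0*(-184) = 0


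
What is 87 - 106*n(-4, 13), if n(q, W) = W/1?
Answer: -1291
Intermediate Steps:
n(q, W) = W (n(q, W) = W*1 = W)
87 - 106*n(-4, 13) = 87 - 106*13 = 87 - 1378 = -1291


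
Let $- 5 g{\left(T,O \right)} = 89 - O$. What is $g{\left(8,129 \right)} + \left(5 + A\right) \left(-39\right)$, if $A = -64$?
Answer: $2309$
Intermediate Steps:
$g{\left(T,O \right)} = - \frac{89}{5} + \frac{O}{5}$ ($g{\left(T,O \right)} = - \frac{89 - O}{5} = - \frac{89}{5} + \frac{O}{5}$)
$g{\left(8,129 \right)} + \left(5 + A\right) \left(-39\right) = \left(- \frac{89}{5} + \frac{1}{5} \cdot 129\right) + \left(5 - 64\right) \left(-39\right) = \left(- \frac{89}{5} + \frac{129}{5}\right) - -2301 = 8 + 2301 = 2309$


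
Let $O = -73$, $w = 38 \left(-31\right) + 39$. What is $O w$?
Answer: $83147$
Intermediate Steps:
$w = -1139$ ($w = -1178 + 39 = -1139$)
$O w = \left(-73\right) \left(-1139\right) = 83147$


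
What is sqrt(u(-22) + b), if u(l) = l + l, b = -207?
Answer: I*sqrt(251) ≈ 15.843*I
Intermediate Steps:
u(l) = 2*l
sqrt(u(-22) + b) = sqrt(2*(-22) - 207) = sqrt(-44 - 207) = sqrt(-251) = I*sqrt(251)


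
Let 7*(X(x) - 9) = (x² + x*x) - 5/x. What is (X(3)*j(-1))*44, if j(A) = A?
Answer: -1496/3 ≈ -498.67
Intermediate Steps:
X(x) = 9 - 5/(7*x) + 2*x²/7 (X(x) = 9 + ((x² + x*x) - 5/x)/7 = 9 + ((x² + x²) - 5/x)/7 = 9 + (2*x² - 5/x)/7 = 9 + (-5/x + 2*x²)/7 = 9 + (-5/(7*x) + 2*x²/7) = 9 - 5/(7*x) + 2*x²/7)
(X(3)*j(-1))*44 = (((⅐)*(-5 + 3*(63 + 2*3²))/3)*(-1))*44 = (((⅐)*(⅓)*(-5 + 3*(63 + 2*9)))*(-1))*44 = (((⅐)*(⅓)*(-5 + 3*(63 + 18)))*(-1))*44 = (((⅐)*(⅓)*(-5 + 3*81))*(-1))*44 = (((⅐)*(⅓)*(-5 + 243))*(-1))*44 = (((⅐)*(⅓)*238)*(-1))*44 = ((34/3)*(-1))*44 = -34/3*44 = -1496/3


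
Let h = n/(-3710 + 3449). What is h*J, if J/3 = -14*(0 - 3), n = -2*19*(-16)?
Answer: -8512/29 ≈ -293.52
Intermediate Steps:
n = 608 (n = -38*(-16) = 608)
J = 126 (J = 3*(-14*(0 - 3)) = 3*(-14*(-3)) = 3*42 = 126)
h = -608/261 (h = 608/(-3710 + 3449) = 608/(-261) = 608*(-1/261) = -608/261 ≈ -2.3295)
h*J = -608/261*126 = -8512/29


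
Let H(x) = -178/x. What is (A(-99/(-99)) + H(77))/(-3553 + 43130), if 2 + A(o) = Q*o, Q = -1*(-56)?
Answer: 3980/3047429 ≈ 0.0013060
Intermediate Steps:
Q = 56
A(o) = -2 + 56*o
(A(-99/(-99)) + H(77))/(-3553 + 43130) = ((-2 + 56*(-99/(-99))) - 178/77)/(-3553 + 43130) = ((-2 + 56*(-99*(-1/99))) - 178*1/77)/39577 = ((-2 + 56*1) - 178/77)*(1/39577) = ((-2 + 56) - 178/77)*(1/39577) = (54 - 178/77)*(1/39577) = (3980/77)*(1/39577) = 3980/3047429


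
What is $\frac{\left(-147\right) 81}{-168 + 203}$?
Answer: $- \frac{1701}{5} \approx -340.2$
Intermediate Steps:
$\frac{\left(-147\right) 81}{-168 + 203} = - \frac{11907}{35} = \left(-11907\right) \frac{1}{35} = - \frac{1701}{5}$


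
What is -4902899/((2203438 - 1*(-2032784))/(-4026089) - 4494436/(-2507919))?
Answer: -49505086491757295109/7470897698786 ≈ -6.6264e+6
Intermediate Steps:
-4902899/((2203438 - 1*(-2032784))/(-4026089) - 4494436/(-2507919)) = -4902899/((2203438 + 2032784)*(-1/4026089) - 4494436*(-1/2507919)) = -4902899/(4236222*(-1/4026089) + 4494436/2507919) = -4902899/(-4236222/4026089 + 4494436/2507919) = -4902899/7470897698786/10097105098791 = -4902899*10097105098791/7470897698786 = -49505086491757295109/7470897698786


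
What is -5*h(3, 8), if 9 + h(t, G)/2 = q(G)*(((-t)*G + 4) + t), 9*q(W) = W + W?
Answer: 3530/9 ≈ 392.22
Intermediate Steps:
q(W) = 2*W/9 (q(W) = (W + W)/9 = (2*W)/9 = 2*W/9)
h(t, G) = -18 + 4*G*(4 + t - G*t)/9 (h(t, G) = -18 + 2*((2*G/9)*(((-t)*G + 4) + t)) = -18 + 2*((2*G/9)*((-G*t + 4) + t)) = -18 + 2*((2*G/9)*((4 - G*t) + t)) = -18 + 2*((2*G/9)*(4 + t - G*t)) = -18 + 2*(2*G*(4 + t - G*t)/9) = -18 + 4*G*(4 + t - G*t)/9)
-5*h(3, 8) = -5*(-18 + (16/9)*8 - 4/9*3*8² + (4/9)*8*3) = -5*(-18 + 128/9 - 4/9*3*64 + 32/3) = -5*(-18 + 128/9 - 256/3 + 32/3) = -5*(-706/9) = 3530/9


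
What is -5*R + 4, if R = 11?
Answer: -51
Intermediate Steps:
-5*R + 4 = -5*11 + 4 = -55 + 4 = -51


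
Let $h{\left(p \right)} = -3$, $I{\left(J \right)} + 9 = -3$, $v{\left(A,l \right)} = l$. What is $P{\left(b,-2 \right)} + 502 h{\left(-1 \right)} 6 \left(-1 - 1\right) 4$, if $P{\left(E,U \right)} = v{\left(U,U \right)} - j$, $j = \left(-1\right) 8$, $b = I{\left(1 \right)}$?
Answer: $72294$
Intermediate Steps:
$I{\left(J \right)} = -12$ ($I{\left(J \right)} = -9 - 3 = -12$)
$b = -12$
$j = -8$
$P{\left(E,U \right)} = 8 + U$ ($P{\left(E,U \right)} = U - -8 = U + 8 = 8 + U$)
$P{\left(b,-2 \right)} + 502 h{\left(-1 \right)} 6 \left(-1 - 1\right) 4 = \left(8 - 2\right) + 502 \left(-3\right) 6 \left(-1 - 1\right) 4 = 6 + 502 \left(- 18 \left(\left(-2\right) 4\right)\right) = 6 + 502 \left(\left(-18\right) \left(-8\right)\right) = 6 + 502 \cdot 144 = 6 + 72288 = 72294$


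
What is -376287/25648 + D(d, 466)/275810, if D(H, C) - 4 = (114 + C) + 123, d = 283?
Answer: -51882792167/3536987440 ≈ -14.669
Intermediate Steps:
D(H, C) = 241 + C (D(H, C) = 4 + ((114 + C) + 123) = 4 + (237 + C) = 241 + C)
-376287/25648 + D(d, 466)/275810 = -376287/25648 + (241 + 466)/275810 = -376287*1/25648 + 707*(1/275810) = -376287/25648 + 707/275810 = -51882792167/3536987440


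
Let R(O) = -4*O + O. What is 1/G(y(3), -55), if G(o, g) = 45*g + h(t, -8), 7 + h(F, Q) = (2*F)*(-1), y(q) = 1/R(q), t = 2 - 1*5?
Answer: -1/2476 ≈ -0.00040388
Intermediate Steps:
R(O) = -3*O
t = -3 (t = 2 - 5 = -3)
y(q) = -1/(3*q) (y(q) = 1/(-3*q) = -1/(3*q))
h(F, Q) = -7 - 2*F (h(F, Q) = -7 + (2*F)*(-1) = -7 - 2*F)
G(o, g) = -1 + 45*g (G(o, g) = 45*g + (-7 - 2*(-3)) = 45*g + (-7 + 6) = 45*g - 1 = -1 + 45*g)
1/G(y(3), -55) = 1/(-1 + 45*(-55)) = 1/(-1 - 2475) = 1/(-2476) = -1/2476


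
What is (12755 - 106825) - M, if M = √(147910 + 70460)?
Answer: -94070 - √218370 ≈ -94537.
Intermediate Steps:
M = √218370 ≈ 467.30
(12755 - 106825) - M = (12755 - 106825) - √218370 = -94070 - √218370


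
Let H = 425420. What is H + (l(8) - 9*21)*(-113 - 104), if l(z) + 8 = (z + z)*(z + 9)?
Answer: 409145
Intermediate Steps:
l(z) = -8 + 2*z*(9 + z) (l(z) = -8 + (z + z)*(z + 9) = -8 + (2*z)*(9 + z) = -8 + 2*z*(9 + z))
H + (l(8) - 9*21)*(-113 - 104) = 425420 + ((-8 + 2*8² + 18*8) - 9*21)*(-113 - 104) = 425420 + ((-8 + 2*64 + 144) - 189)*(-217) = 425420 + ((-8 + 128 + 144) - 189)*(-217) = 425420 + (264 - 189)*(-217) = 425420 + 75*(-217) = 425420 - 16275 = 409145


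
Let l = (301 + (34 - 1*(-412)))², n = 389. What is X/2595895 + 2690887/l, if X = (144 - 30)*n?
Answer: 7010005575979/1448532773055 ≈ 4.8394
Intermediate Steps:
X = 44346 (X = (144 - 30)*389 = 114*389 = 44346)
l = 558009 (l = (301 + (34 + 412))² = (301 + 446)² = 747² = 558009)
X/2595895 + 2690887/l = 44346/2595895 + 2690887/558009 = 7010005575979/1448532773055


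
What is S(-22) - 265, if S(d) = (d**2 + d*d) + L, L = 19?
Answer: 722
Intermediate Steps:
S(d) = 19 + 2*d**2 (S(d) = (d**2 + d*d) + 19 = (d**2 + d**2) + 19 = 2*d**2 + 19 = 19 + 2*d**2)
S(-22) - 265 = (19 + 2*(-22)**2) - 265 = (19 + 2*484) - 265 = (19 + 968) - 265 = 987 - 265 = 722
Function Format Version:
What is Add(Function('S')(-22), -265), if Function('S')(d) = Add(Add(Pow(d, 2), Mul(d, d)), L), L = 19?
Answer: 722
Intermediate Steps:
Function('S')(d) = Add(19, Mul(2, Pow(d, 2))) (Function('S')(d) = Add(Add(Pow(d, 2), Mul(d, d)), 19) = Add(Add(Pow(d, 2), Pow(d, 2)), 19) = Add(Mul(2, Pow(d, 2)), 19) = Add(19, Mul(2, Pow(d, 2))))
Add(Function('S')(-22), -265) = Add(Add(19, Mul(2, Pow(-22, 2))), -265) = Add(Add(19, Mul(2, 484)), -265) = Add(Add(19, 968), -265) = Add(987, -265) = 722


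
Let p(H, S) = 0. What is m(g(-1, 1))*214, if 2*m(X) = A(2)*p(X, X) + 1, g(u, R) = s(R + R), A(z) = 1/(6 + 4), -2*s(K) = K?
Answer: 107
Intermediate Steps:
s(K) = -K/2
A(z) = 1/10
g(u, R) = -R (g(u, R) = -(R + R)/2 = -R)
m(X) = 1/2 (m(X) = ((1/10)*0 + 1)/2 = (0 + 1)/2 = (1/2)*1 = 1/2)
m(g(-1, 1))*214 = (1/2)*214 = 107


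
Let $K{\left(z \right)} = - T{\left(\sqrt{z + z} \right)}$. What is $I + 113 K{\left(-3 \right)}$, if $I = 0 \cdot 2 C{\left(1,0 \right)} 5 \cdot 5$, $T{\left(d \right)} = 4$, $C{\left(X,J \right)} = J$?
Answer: $-452$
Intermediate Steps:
$K{\left(z \right)} = -4$ ($K{\left(z \right)} = \left(-1\right) 4 = -4$)
$I = 0$ ($I = 0 \cdot 2 \cdot 0 \cdot 5 \cdot 5 = 0 \cdot 0 \cdot 5 \cdot 5 = 0 \cdot 0 \cdot 5 = 0 \cdot 5 = 0$)
$I + 113 K{\left(-3 \right)} = 0 + 113 \left(-4\right) = 0 - 452 = -452$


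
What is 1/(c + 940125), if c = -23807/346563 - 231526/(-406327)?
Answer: 20116843443/18912357522552982 ≈ 1.0637e-6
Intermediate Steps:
c = 10080702607/20116843443 (c = -23807*1/346563 - 231526*(-1/406327) = -3401/49509 + 231526/406327 = 10080702607/20116843443 ≈ 0.50111)
1/(c + 940125) = 1/(10080702607/20116843443 + 940125) = 1/(18912357522552982/20116843443) = 20116843443/18912357522552982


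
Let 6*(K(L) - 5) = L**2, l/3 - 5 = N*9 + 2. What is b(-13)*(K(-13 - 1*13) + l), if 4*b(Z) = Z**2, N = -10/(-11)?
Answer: 455117/66 ≈ 6895.7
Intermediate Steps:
N = 10/11 (N = -10*(-1/11) = 10/11 ≈ 0.90909)
l = 501/11 (l = 15 + 3*((10/11)*9 + 2) = 15 + 3*(90/11 + 2) = 15 + 3*(112/11) = 15 + 336/11 = 501/11 ≈ 45.545)
b(Z) = Z**2/4
K(L) = 5 + L**2/6
b(-13)*(K(-13 - 1*13) + l) = ((1/4)*(-13)**2)*((5 + (-13 - 1*13)**2/6) + 501/11) = ((1/4)*169)*((5 + (-13 - 13)**2/6) + 501/11) = 169*((5 + (1/6)*(-26)**2) + 501/11)/4 = 169*((5 + (1/6)*676) + 501/11)/4 = 169*((5 + 338/3) + 501/11)/4 = 169*(353/3 + 501/11)/4 = (169/4)*(5386/33) = 455117/66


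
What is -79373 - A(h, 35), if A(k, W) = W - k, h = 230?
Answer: -79178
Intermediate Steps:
-79373 - A(h, 35) = -79373 - (35 - 1*230) = -79373 - (35 - 230) = -79373 - 1*(-195) = -79373 + 195 = -79178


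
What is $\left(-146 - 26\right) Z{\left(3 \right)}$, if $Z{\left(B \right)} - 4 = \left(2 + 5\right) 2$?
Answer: $-3096$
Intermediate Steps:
$Z{\left(B \right)} = 18$ ($Z{\left(B \right)} = 4 + \left(2 + 5\right) 2 = 4 + 7 \cdot 2 = 4 + 14 = 18$)
$\left(-146 - 26\right) Z{\left(3 \right)} = \left(-146 - 26\right) 18 = \left(-172\right) 18 = -3096$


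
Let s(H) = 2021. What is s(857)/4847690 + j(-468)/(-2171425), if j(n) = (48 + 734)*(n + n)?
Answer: 710532968161/2105279051650 ≈ 0.33750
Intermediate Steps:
j(n) = 1564*n (j(n) = 782*(2*n) = 1564*n)
s(857)/4847690 + j(-468)/(-2171425) = 2021/4847690 + (1564*(-468))/(-2171425) = 2021*(1/4847690) - 731952*(-1/2171425) = 2021/4847690 + 731952/2171425 = 710532968161/2105279051650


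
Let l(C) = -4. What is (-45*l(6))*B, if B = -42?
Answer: -7560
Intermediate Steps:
(-45*l(6))*B = -45*(-4)*(-42) = 180*(-42) = -7560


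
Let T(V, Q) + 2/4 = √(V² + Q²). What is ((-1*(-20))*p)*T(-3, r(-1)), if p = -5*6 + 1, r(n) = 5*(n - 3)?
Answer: 290 - 580*√409 ≈ -11440.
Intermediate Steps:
r(n) = -15 + 5*n (r(n) = 5*(-3 + n) = -15 + 5*n)
p = -29 (p = -30 + 1 = -29)
T(V, Q) = -½ + √(Q² + V²) (T(V, Q) = -½ + √(V² + Q²) = -½ + √(Q² + V²))
((-1*(-20))*p)*T(-3, r(-1)) = (-1*(-20)*(-29))*(-½ + √((-15 + 5*(-1))² + (-3)²)) = (20*(-29))*(-½ + √((-15 - 5)² + 9)) = -580*(-½ + √((-20)² + 9)) = -580*(-½ + √(400 + 9)) = -580*(-½ + √409) = 290 - 580*√409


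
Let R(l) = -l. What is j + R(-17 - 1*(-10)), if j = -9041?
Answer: -9034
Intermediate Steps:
j + R(-17 - 1*(-10)) = -9041 - (-17 - 1*(-10)) = -9041 - (-17 + 10) = -9041 - 1*(-7) = -9041 + 7 = -9034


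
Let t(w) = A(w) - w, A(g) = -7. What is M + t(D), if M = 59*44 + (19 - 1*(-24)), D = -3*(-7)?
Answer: 2611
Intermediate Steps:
D = 21
t(w) = -7 - w
M = 2639 (M = 2596 + (19 + 24) = 2596 + 43 = 2639)
M + t(D) = 2639 + (-7 - 1*21) = 2639 + (-7 - 21) = 2639 - 28 = 2611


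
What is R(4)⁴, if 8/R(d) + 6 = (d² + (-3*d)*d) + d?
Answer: 256/83521 ≈ 0.0030651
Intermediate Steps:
R(d) = 8/(-6 + d - 2*d²) (R(d) = 8/(-6 + ((d² + (-3*d)*d) + d)) = 8/(-6 + ((d² - 3*d²) + d)) = 8/(-6 + (-2*d² + d)) = 8/(-6 + (d - 2*d²)) = 8/(-6 + d - 2*d²))
R(4)⁴ = (-8/(6 - 1*4 + 2*4²))⁴ = (-8/(6 - 4 + 2*16))⁴ = (-8/(6 - 4 + 32))⁴ = (-8/34)⁴ = (-8*1/34)⁴ = (-4/17)⁴ = 256/83521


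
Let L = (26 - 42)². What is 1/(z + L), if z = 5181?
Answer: 1/5437 ≈ 0.00018393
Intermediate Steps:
L = 256 (L = (-16)² = 256)
1/(z + L) = 1/(5181 + 256) = 1/5437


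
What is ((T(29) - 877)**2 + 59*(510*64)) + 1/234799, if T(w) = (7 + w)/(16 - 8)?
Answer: 2523634913939/939196 ≈ 2.6870e+6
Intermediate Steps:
T(w) = 7/8 + w/8 (T(w) = (7 + w)/8 = (7 + w)*(1/8) = 7/8 + w/8)
((T(29) - 877)**2 + 59*(510*64)) + 1/234799 = (((7/8 + (1/8)*29) - 877)**2 + 59*(510*64)) + 1/234799 = (((7/8 + 29/8) - 877)**2 + 59*32640) + 1/234799 = ((9/2 - 877)**2 + 1925760) + 1/234799 = ((-1745/2)**2 + 1925760) + 1/234799 = (3045025/4 + 1925760) + 1/234799 = 10748065/4 + 1/234799 = 2523634913939/939196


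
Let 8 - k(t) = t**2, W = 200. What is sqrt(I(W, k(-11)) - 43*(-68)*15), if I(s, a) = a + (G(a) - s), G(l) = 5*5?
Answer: 2*sqrt(10893) ≈ 208.74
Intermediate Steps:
G(l) = 25
k(t) = 8 - t**2
I(s, a) = 25 + a - s (I(s, a) = a + (25 - s) = 25 + a - s)
sqrt(I(W, k(-11)) - 43*(-68)*15) = sqrt((25 + (8 - 1*(-11)**2) - 1*200) - 43*(-68)*15) = sqrt((25 + (8 - 1*121) - 200) + 2924*15) = sqrt((25 + (8 - 121) - 200) + 43860) = sqrt((25 - 113 - 200) + 43860) = sqrt(-288 + 43860) = sqrt(43572) = 2*sqrt(10893)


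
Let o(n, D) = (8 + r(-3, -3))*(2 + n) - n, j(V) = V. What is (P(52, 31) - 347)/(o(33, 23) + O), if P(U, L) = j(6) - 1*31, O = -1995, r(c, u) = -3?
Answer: 372/1853 ≈ 0.20076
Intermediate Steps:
P(U, L) = -25 (P(U, L) = 6 - 1*31 = 6 - 31 = -25)
o(n, D) = 10 + 4*n (o(n, D) = (8 - 3)*(2 + n) - n = 5*(2 + n) - n = (10 + 5*n) - n = 10 + 4*n)
(P(52, 31) - 347)/(o(33, 23) + O) = (-25 - 347)/((10 + 4*33) - 1995) = -372/((10 + 132) - 1995) = -372/(142 - 1995) = -372/(-1853) = -372*(-1/1853) = 372/1853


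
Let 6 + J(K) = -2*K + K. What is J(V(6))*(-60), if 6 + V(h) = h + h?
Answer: 720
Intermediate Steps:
V(h) = -6 + 2*h (V(h) = -6 + (h + h) = -6 + 2*h)
J(K) = -6 - K (J(K) = -6 + (-2*K + K) = -6 - K)
J(V(6))*(-60) = (-6 - (-6 + 2*6))*(-60) = (-6 - (-6 + 12))*(-60) = (-6 - 1*6)*(-60) = (-6 - 6)*(-60) = -12*(-60) = 720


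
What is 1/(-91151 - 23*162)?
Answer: -1/94877 ≈ -1.0540e-5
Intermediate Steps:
1/(-91151 - 23*162) = 1/(-91151 - 3726) = 1/(-94877) = -1/94877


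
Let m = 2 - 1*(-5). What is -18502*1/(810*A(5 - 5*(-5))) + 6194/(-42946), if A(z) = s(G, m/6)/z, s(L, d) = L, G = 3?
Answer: -397544303/1739313 ≈ -228.56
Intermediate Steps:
m = 7 (m = 2 + 5 = 7)
A(z) = 3/z
-18502*1/(810*A(5 - 5*(-5))) + 6194/(-42946) = -18502/(810*(3/(5 - 5*(-5)))) + 6194/(-42946) = -18502/(810*(3/(5 + 25))) + 6194*(-1/42946) = -18502/(810*(3/30)) - 3097/21473 = -18502/(810*(3*(1/30))) - 3097/21473 = -18502/(810*(1/10)) - 3097/21473 = -18502/81 - 3097/21473 = -397544303/1739313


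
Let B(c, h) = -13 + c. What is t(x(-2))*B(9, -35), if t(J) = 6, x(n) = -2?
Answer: -24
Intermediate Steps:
t(x(-2))*B(9, -35) = 6*(-13 + 9) = 6*(-4) = -24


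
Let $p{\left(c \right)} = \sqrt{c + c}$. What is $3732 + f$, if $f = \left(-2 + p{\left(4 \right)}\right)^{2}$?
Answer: $3744 - 8 \sqrt{2} \approx 3732.7$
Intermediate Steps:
$p{\left(c \right)} = \sqrt{2} \sqrt{c}$ ($p{\left(c \right)} = \sqrt{2 c} = \sqrt{2} \sqrt{c}$)
$f = \left(-2 + 2 \sqrt{2}\right)^{2}$ ($f = \left(-2 + \sqrt{2} \sqrt{4}\right)^{2} = \left(-2 + \sqrt{2} \cdot 2\right)^{2} = \left(-2 + 2 \sqrt{2}\right)^{2} \approx 0.68629$)
$3732 + f = 3732 + \left(12 - 8 \sqrt{2}\right) = 3744 - 8 \sqrt{2}$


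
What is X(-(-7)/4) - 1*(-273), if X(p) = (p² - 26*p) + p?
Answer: 3717/16 ≈ 232.31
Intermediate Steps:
X(p) = p² - 25*p
X(-(-7)/4) - 1*(-273) = (-(-7)/4)*(-25 - (-7)/4) - 1*(-273) = (-(-7)/4)*(-25 - (-7)/4) + 273 = (-7*(-¼))*(-25 - 7*(-¼)) + 273 = 7*(-25 + 7/4)/4 + 273 = (7/4)*(-93/4) + 273 = -651/16 + 273 = 3717/16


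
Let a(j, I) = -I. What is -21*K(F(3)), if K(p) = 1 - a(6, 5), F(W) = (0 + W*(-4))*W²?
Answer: -126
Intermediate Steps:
F(W) = -4*W³ (F(W) = (0 - 4*W)*W² = (-4*W)*W² = -4*W³)
K(p) = 6 (K(p) = 1 - (-1)*5 = 1 - 1*(-5) = 1 + 5 = 6)
-21*K(F(3)) = -21*6 = -126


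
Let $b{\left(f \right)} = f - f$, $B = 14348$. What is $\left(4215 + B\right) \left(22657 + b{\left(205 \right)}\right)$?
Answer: $420581891$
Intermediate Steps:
$b{\left(f \right)} = 0$
$\left(4215 + B\right) \left(22657 + b{\left(205 \right)}\right) = \left(4215 + 14348\right) \left(22657 + 0\right) = 18563 \cdot 22657 = 420581891$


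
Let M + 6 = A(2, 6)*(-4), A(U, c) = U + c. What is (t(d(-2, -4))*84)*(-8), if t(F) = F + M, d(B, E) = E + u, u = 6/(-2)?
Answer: 30240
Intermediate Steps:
u = -3 (u = 6*(-½) = -3)
d(B, E) = -3 + E (d(B, E) = E - 3 = -3 + E)
M = -38 (M = -6 + (2 + 6)*(-4) = -6 + 8*(-4) = -6 - 32 = -38)
t(F) = -38 + F (t(F) = F - 38 = -38 + F)
(t(d(-2, -4))*84)*(-8) = ((-38 + (-3 - 4))*84)*(-8) = ((-38 - 7)*84)*(-8) = -45*84*(-8) = -3780*(-8) = 30240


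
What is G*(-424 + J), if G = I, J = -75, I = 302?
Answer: -150698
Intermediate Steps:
G = 302
G*(-424 + J) = 302*(-424 - 75) = 302*(-499) = -150698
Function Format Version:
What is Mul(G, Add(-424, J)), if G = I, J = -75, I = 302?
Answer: -150698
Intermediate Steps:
G = 302
Mul(G, Add(-424, J)) = Mul(302, Add(-424, -75)) = Mul(302, -499) = -150698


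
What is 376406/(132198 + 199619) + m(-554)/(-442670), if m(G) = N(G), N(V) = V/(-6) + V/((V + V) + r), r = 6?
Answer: 137688981795937/121400809043835 ≈ 1.1342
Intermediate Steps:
N(V) = -V/6 + V/(6 + 2*V) (N(V) = V/(-6) + V/((V + V) + 6) = V*(-1/6) + V/(2*V + 6) = -V/6 + V/(6 + 2*V))
m(G) = -G**2/(18 + 6*G)
376406/(132198 + 199619) + m(-554)/(-442670) = 376406/(132198 + 199619) - 1*(-554)**2/(18 + 6*(-554))/(-442670) = 376406/331817 - 1*306916/(18 - 3324)*(-1/442670) = 376406*(1/331817) - 1*306916/(-3306)*(-1/442670) = 376406/331817 - 1*306916*(-1/3306)*(-1/442670) = 376406/331817 + (153458/1653)*(-1/442670) = 376406/331817 - 76729/365866755 = 137688981795937/121400809043835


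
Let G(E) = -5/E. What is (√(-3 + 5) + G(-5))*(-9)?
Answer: -9 - 9*√2 ≈ -21.728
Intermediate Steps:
(√(-3 + 5) + G(-5))*(-9) = (√(-3 + 5) - 5/(-5))*(-9) = (√2 - 5*(-⅕))*(-9) = (√2 + 1)*(-9) = (1 + √2)*(-9) = -9 - 9*√2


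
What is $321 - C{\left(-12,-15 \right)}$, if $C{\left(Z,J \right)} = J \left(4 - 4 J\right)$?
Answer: $1281$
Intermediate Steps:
$321 - C{\left(-12,-15 \right)} = 321 - 4 \left(-15\right) \left(1 - -15\right) = 321 - 4 \left(-15\right) \left(1 + 15\right) = 321 - 4 \left(-15\right) 16 = 321 - -960 = 321 + 960 = 1281$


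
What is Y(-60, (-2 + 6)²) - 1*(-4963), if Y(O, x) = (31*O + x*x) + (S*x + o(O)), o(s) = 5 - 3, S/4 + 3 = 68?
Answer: 7521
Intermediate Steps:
S = 260 (S = -12 + 4*68 = -12 + 272 = 260)
o(s) = 2
Y(O, x) = 2 + x² + 31*O + 260*x (Y(O, x) = (31*O + x*x) + (260*x + 2) = (31*O + x²) + (2 + 260*x) = (x² + 31*O) + (2 + 260*x) = 2 + x² + 31*O + 260*x)
Y(-60, (-2 + 6)²) - 1*(-4963) = (2 + ((-2 + 6)²)² + 31*(-60) + 260*(-2 + 6)²) - 1*(-4963) = (2 + (4²)² - 1860 + 260*4²) + 4963 = (2 + 16² - 1860 + 260*16) + 4963 = (2 + 256 - 1860 + 4160) + 4963 = 2558 + 4963 = 7521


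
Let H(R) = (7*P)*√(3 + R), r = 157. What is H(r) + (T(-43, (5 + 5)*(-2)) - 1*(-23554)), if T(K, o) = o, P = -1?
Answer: 23534 - 28*√10 ≈ 23445.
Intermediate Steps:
H(R) = -7*√(3 + R) (H(R) = (7*(-1))*√(3 + R) = -7*√(3 + R))
H(r) + (T(-43, (5 + 5)*(-2)) - 1*(-23554)) = -7*√(3 + 157) + ((5 + 5)*(-2) - 1*(-23554)) = -28*√10 + (10*(-2) + 23554) = -28*√10 + (-20 + 23554) = -28*√10 + 23534 = 23534 - 28*√10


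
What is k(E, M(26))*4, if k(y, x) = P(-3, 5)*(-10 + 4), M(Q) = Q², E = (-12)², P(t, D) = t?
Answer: 72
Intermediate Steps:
E = 144
k(y, x) = 18 (k(y, x) = -3*(-10 + 4) = -3*(-6) = 18)
k(E, M(26))*4 = 18*4 = 72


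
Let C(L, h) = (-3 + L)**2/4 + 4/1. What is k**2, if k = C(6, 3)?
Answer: 625/16 ≈ 39.063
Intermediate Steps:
C(L, h) = 4 + (-3 + L)**2/4 (C(L, h) = (-3 + L)**2*(1/4) + 4*1 = (-3 + L)**2/4 + 4 = 4 + (-3 + L)**2/4)
k = 25/4 (k = 4 + (-3 + 6)**2/4 = 4 + (1/4)*3**2 = 4 + (1/4)*9 = 4 + 9/4 = 25/4 ≈ 6.2500)
k**2 = (25/4)**2 = 625/16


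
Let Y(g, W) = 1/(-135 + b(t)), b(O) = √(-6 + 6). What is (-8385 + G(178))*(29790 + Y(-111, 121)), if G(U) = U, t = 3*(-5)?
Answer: -33005673343/135 ≈ -2.4449e+8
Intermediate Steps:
t = -15
b(O) = 0 (b(O) = √0 = 0)
Y(g, W) = -1/135 (Y(g, W) = 1/(-135 + 0) = 1/(-135) = -1/135)
(-8385 + G(178))*(29790 + Y(-111, 121)) = (-8385 + 178)*(29790 - 1/135) = -8207*4021649/135 = -33005673343/135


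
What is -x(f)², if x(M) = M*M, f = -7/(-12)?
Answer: -2401/20736 ≈ -0.11579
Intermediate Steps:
f = 7/12 (f = -7*(-1/12) = 7/12 ≈ 0.58333)
x(M) = M²
-x(f)² = -((7/12)²)² = -(49/144)² = -1*2401/20736 = -2401/20736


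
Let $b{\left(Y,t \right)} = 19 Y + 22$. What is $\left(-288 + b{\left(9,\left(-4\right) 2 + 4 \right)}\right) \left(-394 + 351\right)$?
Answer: $4085$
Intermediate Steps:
$b{\left(Y,t \right)} = 22 + 19 Y$
$\left(-288 + b{\left(9,\left(-4\right) 2 + 4 \right)}\right) \left(-394 + 351\right) = \left(-288 + \left(22 + 19 \cdot 9\right)\right) \left(-394 + 351\right) = \left(-288 + \left(22 + 171\right)\right) \left(-43\right) = \left(-288 + 193\right) \left(-43\right) = \left(-95\right) \left(-43\right) = 4085$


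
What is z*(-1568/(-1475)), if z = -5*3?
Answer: -4704/295 ≈ -15.946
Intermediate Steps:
z = -15
z*(-1568/(-1475)) = -(-23520)/(-1475) = -(-23520)*(-1)/1475 = -15*1568/1475 = -4704/295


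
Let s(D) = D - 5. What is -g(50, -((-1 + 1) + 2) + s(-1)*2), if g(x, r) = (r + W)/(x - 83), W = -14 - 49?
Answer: -7/3 ≈ -2.3333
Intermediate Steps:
W = -63
s(D) = -5 + D
g(x, r) = (-63 + r)/(-83 + x) (g(x, r) = (r - 63)/(x - 83) = (-63 + r)/(-83 + x))
-g(50, -((-1 + 1) + 2) + s(-1)*2) = -(-63 + (-((-1 + 1) + 2) + (-5 - 1)*2))/(-83 + 50) = -(-63 + (-(0 + 2) - 6*2))/(-33) = -(-1)*(-63 + (-1*2 - 12))/33 = -(-1)*(-63 + (-2 - 12))/33 = -(-1)*(-63 - 14)/33 = -(-1)*(-77)/33 = -1*7/3 = -7/3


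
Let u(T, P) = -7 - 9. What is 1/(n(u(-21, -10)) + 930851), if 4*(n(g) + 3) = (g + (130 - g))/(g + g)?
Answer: 64/59574207 ≈ 1.0743e-6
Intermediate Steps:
u(T, P) = -16
n(g) = -3 + 65/(4*g) (n(g) = -3 + ((g + (130 - g))/(g + g))/4 = -3 + (130/((2*g)))/4 = -3 + (130*(1/(2*g)))/4 = -3 + (65/g)/4 = -3 + 65/(4*g))
1/(n(u(-21, -10)) + 930851) = 1/((-3 + (65/4)/(-16)) + 930851) = 1/((-3 + (65/4)*(-1/16)) + 930851) = 1/((-3 - 65/64) + 930851) = 1/(-257/64 + 930851) = 1/(59574207/64) = 64/59574207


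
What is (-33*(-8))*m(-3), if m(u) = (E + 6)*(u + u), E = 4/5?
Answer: -53856/5 ≈ -10771.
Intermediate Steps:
E = ⅘ (E = 4*(⅕) = ⅘ ≈ 0.80000)
m(u) = 68*u/5 (m(u) = (⅘ + 6)*(u + u) = 34*(2*u)/5 = 68*u/5)
(-33*(-8))*m(-3) = (-33*(-8))*((68/5)*(-3)) = 264*(-204/5) = -53856/5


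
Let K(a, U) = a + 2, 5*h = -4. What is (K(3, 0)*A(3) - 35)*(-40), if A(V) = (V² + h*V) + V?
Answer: -520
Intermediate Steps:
h = -⅘ (h = (⅕)*(-4) = -⅘ ≈ -0.80000)
A(V) = V² + V/5 (A(V) = (V² - 4*V/5) + V = V² + V/5)
K(a, U) = 2 + a
(K(3, 0)*A(3) - 35)*(-40) = ((2 + 3)*(3*(⅕ + 3)) - 35)*(-40) = (5*(3*(16/5)) - 35)*(-40) = (5*(48/5) - 35)*(-40) = (48 - 35)*(-40) = 13*(-40) = -520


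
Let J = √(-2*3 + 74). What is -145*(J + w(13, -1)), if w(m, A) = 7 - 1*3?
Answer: -580 - 290*√17 ≈ -1775.7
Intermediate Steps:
w(m, A) = 4 (w(m, A) = 7 - 3 = 4)
J = 2*√17 (J = √(-6 + 74) = √68 = 2*√17 ≈ 8.2462)
-145*(J + w(13, -1)) = -145*(2*√17 + 4) = -145*(4 + 2*√17) = -580 - 290*√17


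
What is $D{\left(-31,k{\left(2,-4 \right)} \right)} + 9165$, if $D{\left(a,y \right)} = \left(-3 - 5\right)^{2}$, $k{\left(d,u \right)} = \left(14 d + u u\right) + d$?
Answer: $9229$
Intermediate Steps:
$k{\left(d,u \right)} = u^{2} + 15 d$ ($k{\left(d,u \right)} = \left(14 d + u^{2}\right) + d = \left(u^{2} + 14 d\right) + d = u^{2} + 15 d$)
$D{\left(a,y \right)} = 64$ ($D{\left(a,y \right)} = \left(-8\right)^{2} = 64$)
$D{\left(-31,k{\left(2,-4 \right)} \right)} + 9165 = 64 + 9165 = 9229$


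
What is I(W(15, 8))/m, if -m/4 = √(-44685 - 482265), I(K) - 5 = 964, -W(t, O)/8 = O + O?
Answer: 323*I*√2342/46840 ≈ 0.33372*I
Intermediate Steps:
W(t, O) = -16*O (W(t, O) = -8*(O + O) = -16*O)
I(K) = 969 (I(K) = 5 + 964 = 969)
m = -60*I*√2342 (m = -4*√(-44685 - 482265) = -60*I*√2342 ≈ -2903.7*I)
I(W(15, 8))/m = 969/((-60*I*√2342)) = 969*(I*√2342/140520) = 323*I*√2342/46840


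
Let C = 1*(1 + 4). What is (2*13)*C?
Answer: 130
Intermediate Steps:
C = 5 (C = 1*5 = 5)
(2*13)*C = (2*13)*5 = 26*5 = 130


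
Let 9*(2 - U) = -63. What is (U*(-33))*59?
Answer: -17523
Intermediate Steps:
U = 9 (U = 2 - 1/9*(-63) = 2 + 7 = 9)
(U*(-33))*59 = (9*(-33))*59 = -297*59 = -17523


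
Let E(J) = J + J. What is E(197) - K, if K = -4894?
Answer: 5288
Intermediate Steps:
E(J) = 2*J
E(197) - K = 2*197 - 1*(-4894) = 394 + 4894 = 5288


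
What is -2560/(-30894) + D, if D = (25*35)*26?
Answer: 351420530/15447 ≈ 22750.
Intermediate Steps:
D = 22750 (D = 875*26 = 22750)
-2560/(-30894) + D = -2560/(-30894) + 22750 = -2560*(-1/30894) + 22750 = 1280/15447 + 22750 = 351420530/15447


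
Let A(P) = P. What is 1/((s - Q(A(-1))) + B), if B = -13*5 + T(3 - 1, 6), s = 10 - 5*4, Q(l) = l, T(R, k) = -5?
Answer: -1/79 ≈ -0.012658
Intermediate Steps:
s = -10 (s = 10 - 20 = -10)
B = -70 (B = -13*5 - 5 = -65 - 5 = -70)
1/((s - Q(A(-1))) + B) = 1/((-10 - 1*(-1)) - 70) = 1/((-10 + 1) - 70) = 1/(-9 - 70) = 1/(-79) = -1/79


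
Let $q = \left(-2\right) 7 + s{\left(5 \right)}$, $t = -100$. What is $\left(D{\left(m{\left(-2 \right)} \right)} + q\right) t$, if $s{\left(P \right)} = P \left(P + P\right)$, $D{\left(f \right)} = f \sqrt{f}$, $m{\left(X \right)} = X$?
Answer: $-3600 + 200 i \sqrt{2} \approx -3600.0 + 282.84 i$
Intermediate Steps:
$D{\left(f \right)} = f^{\frac{3}{2}}$
$s{\left(P \right)} = 2 P^{2}$ ($s{\left(P \right)} = P 2 P = 2 P^{2}$)
$q = 36$ ($q = \left(-2\right) 7 + 2 \cdot 5^{2} = -14 + 2 \cdot 25 = -14 + 50 = 36$)
$\left(D{\left(m{\left(-2 \right)} \right)} + q\right) t = \left(\left(-2\right)^{\frac{3}{2}} + 36\right) \left(-100\right) = \left(- 2 i \sqrt{2} + 36\right) \left(-100\right) = \left(36 - 2 i \sqrt{2}\right) \left(-100\right) = -3600 + 200 i \sqrt{2}$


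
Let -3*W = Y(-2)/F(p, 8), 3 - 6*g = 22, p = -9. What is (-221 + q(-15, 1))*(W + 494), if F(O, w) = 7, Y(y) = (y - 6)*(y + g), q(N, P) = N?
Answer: -7315528/63 ≈ -1.1612e+5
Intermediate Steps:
g = -19/6 (g = ½ - ⅙*22 = ½ - 11/3 = -19/6 ≈ -3.1667)
Y(y) = (-6 + y)*(-19/6 + y) (Y(y) = (y - 6)*(y - 19/6) = (-6 + y)*(-19/6 + y))
W = -124/63 (W = -(19 + (-2)² - 55/6*(-2))/(3*7) = -(19 + 4 + 55/3)/(3*7) = -124/(9*7) = -⅓*124/21 = -124/63 ≈ -1.9683)
(-221 + q(-15, 1))*(W + 494) = (-221 - 15)*(-124/63 + 494) = -236*30998/63 = -7315528/63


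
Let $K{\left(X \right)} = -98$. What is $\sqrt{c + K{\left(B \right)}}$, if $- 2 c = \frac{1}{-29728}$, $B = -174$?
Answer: $\frac{i \sqrt{5412992223}}{7432} \approx 9.8995 i$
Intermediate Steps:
$c = \frac{1}{59456}$ ($c = - \frac{1}{2 \left(-29728\right)} = \left(- \frac{1}{2}\right) \left(- \frac{1}{29728}\right) = \frac{1}{59456} \approx 1.6819 \cdot 10^{-5}$)
$\sqrt{c + K{\left(B \right)}} = \sqrt{\frac{1}{59456} - 98} = \sqrt{- \frac{5826687}{59456}} = \frac{i \sqrt{5412992223}}{7432}$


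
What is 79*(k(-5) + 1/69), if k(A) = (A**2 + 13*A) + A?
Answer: -245216/69 ≈ -3553.9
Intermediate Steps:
k(A) = A**2 + 14*A
79*(k(-5) + 1/69) = 79*(-5*(14 - 5) + 1/69) = 79*(-5*9 + 1/69) = 79*(-45 + 1/69) = 79*(-3104/69) = -245216/69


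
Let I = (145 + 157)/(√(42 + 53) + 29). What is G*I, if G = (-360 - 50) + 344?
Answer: -289014/373 + 9966*√95/373 ≈ -514.42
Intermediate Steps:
G = -66 (G = -410 + 344 = -66)
I = 302/(29 + √95) (I = 302/(√95 + 29) = 302/(29 + √95) ≈ 7.7942)
G*I = -66*(4379/373 - 151*√95/373) = -289014/373 + 9966*√95/373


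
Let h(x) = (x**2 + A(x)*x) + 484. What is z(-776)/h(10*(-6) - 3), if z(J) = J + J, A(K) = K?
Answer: -776/4211 ≈ -0.18428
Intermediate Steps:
z(J) = 2*J
h(x) = 484 + 2*x**2 (h(x) = (x**2 + x*x) + 484 = (x**2 + x**2) + 484 = 2*x**2 + 484 = 484 + 2*x**2)
z(-776)/h(10*(-6) - 3) = (2*(-776))/(484 + 2*(10*(-6) - 3)**2) = -1552/(484 + 2*(-60 - 3)**2) = -1552/(484 + 2*(-63)**2) = -1552/(484 + 2*3969) = -1552/(484 + 7938) = -1552/8422 = -1552*1/8422 = -776/4211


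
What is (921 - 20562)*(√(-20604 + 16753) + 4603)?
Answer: -90407523 - 19641*I*√3851 ≈ -9.0408e+7 - 1.2189e+6*I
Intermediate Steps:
(921 - 20562)*(√(-20604 + 16753) + 4603) = -19641*(√(-3851) + 4603) = -19641*(I*√3851 + 4603) = -19641*(4603 + I*√3851) = -90407523 - 19641*I*√3851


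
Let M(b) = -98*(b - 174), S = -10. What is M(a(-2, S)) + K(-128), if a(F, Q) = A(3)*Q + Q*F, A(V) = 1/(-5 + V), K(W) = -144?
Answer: 14458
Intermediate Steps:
a(F, Q) = -Q/2 + F*Q (a(F, Q) = Q/(-5 + 3) + Q*F = Q/(-2) + F*Q = -Q/2 + F*Q)
M(b) = 17052 - 98*b (M(b) = -98*(-174 + b) = 17052 - 98*b)
M(a(-2, S)) + K(-128) = (17052 - (-980)*(-1/2 - 2)) - 144 = (17052 - (-980)*(-5)/2) - 144 = (17052 - 98*25) - 144 = (17052 - 2450) - 144 = 14602 - 144 = 14458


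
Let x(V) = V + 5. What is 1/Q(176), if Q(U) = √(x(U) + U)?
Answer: √357/357 ≈ 0.052926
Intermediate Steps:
x(V) = 5 + V
Q(U) = √(5 + 2*U) (Q(U) = √((5 + U) + U) = √(5 + 2*U))
1/Q(176) = 1/(√(5 + 2*176)) = 1/(√(5 + 352)) = 1/(√357) = √357/357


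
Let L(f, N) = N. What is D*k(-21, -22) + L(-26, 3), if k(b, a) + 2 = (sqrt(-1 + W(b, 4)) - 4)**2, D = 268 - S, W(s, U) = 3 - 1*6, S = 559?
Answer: -2907 + 4656*I ≈ -2907.0 + 4656.0*I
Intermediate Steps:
W(s, U) = -3 (W(s, U) = 3 - 6 = -3)
D = -291 (D = 268 - 1*559 = 268 - 559 = -291)
k(b, a) = -2 + (-4 + 2*I)**2 (k(b, a) = -2 + (sqrt(-1 - 3) - 4)**2 = -2 + (sqrt(-4) - 4)**2 = -2 + (2*I - 4)**2 = -2 + (-4 + 2*I)**2)
D*k(-21, -22) + L(-26, 3) = -291*(10 - 16*I) + 3 = (-2910 + 4656*I) + 3 = -2907 + 4656*I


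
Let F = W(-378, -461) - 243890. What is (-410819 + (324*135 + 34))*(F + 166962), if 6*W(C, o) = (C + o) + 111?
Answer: 84841717660/3 ≈ 2.8281e+10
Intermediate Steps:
W(C, o) = 37/2 + C/6 + o/6 (W(C, o) = ((C + o) + 111)/6 = (111 + C + o)/6 = 37/2 + C/6 + o/6)
F = -732034/3 (F = (37/2 + (⅙)*(-378) + (⅙)*(-461)) - 243890 = (37/2 - 63 - 461/6) - 243890 = -364/3 - 243890 = -732034/3 ≈ -2.4401e+5)
(-410819 + (324*135 + 34))*(F + 166962) = (-410819 + (324*135 + 34))*(-732034/3 + 166962) = (-410819 + (43740 + 34))*(-231148/3) = (-410819 + 43774)*(-231148/3) = -367045*(-231148/3) = 84841717660/3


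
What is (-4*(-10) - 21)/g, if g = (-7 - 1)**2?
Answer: 19/64 ≈ 0.29688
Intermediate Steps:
g = 64 (g = (-8)**2 = 64)
(-4*(-10) - 21)/g = (-4*(-10) - 21)/64 = (40 - 21)*(1/64) = 19*(1/64) = 19/64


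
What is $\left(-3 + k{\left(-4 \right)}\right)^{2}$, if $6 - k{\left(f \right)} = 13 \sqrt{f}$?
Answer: $\left(3 - 26 i\right)^{2} \approx -667.0 - 156.0 i$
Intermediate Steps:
$k{\left(f \right)} = 6 - 13 \sqrt{f}$
$\left(-3 + k{\left(-4 \right)}\right)^{2} = \left(-3 + \left(6 - 13 \sqrt{-4}\right)\right)^{2} = \left(-3 + \left(6 - 13 \cdot 2 i\right)\right)^{2} = \left(-3 + \left(6 - 26 i\right)\right)^{2} = \left(3 - 26 i\right)^{2}$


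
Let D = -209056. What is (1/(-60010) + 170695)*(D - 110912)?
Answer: -1638781217328816/30005 ≈ -5.4617e+10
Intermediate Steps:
(1/(-60010) + 170695)*(D - 110912) = (1/(-60010) + 170695)*(-209056 - 110912) = (-1/60010 + 170695)*(-319968) = (10243406949/60010)*(-319968) = -1638781217328816/30005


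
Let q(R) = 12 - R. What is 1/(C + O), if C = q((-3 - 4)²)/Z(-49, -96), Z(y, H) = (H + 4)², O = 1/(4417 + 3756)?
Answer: -69176272/293937 ≈ -235.34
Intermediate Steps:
O = 1/8173 ≈ 0.00012235
Z(y, H) = (4 + H)²
C = -37/8464 (C = (12 - (-3 - 4)²)/((4 - 96)²) = (12 - 1*(-7)²)/((-92)²) = (12 - 1*49)/8464 = (12 - 49)*(1/8464) = -37*1/8464 = -37/8464 ≈ -0.0043715)
1/(C + O) = 1/(-37/8464 + 1/8173) = 1/(-293937/69176272) = -69176272/293937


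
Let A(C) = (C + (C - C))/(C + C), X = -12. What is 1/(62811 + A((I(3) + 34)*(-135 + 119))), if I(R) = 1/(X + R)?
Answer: 2/125623 ≈ 1.5921e-5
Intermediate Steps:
I(R) = 1/(-12 + R)
A(C) = 1/2 (A(C) = (C + 0)/((2*C)) = C*(1/(2*C)) = 1/2)
1/(62811 + A((I(3) + 34)*(-135 + 119))) = 1/(62811 + 1/2) = 1/(125623/2) = 2/125623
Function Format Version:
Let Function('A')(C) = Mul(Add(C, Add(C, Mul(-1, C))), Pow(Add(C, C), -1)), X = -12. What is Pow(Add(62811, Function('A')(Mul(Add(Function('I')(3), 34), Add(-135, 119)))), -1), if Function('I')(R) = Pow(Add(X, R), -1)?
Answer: Rational(2, 125623) ≈ 1.5921e-5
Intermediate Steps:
Function('I')(R) = Pow(Add(-12, R), -1)
Function('A')(C) = Rational(1, 2) (Function('A')(C) = Mul(Add(C, 0), Pow(Mul(2, C), -1)) = Mul(C, Mul(Rational(1, 2), Pow(C, -1))) = Rational(1, 2))
Pow(Add(62811, Function('A')(Mul(Add(Function('I')(3), 34), Add(-135, 119)))), -1) = Pow(Add(62811, Rational(1, 2)), -1) = Pow(Rational(125623, 2), -1) = Rational(2, 125623)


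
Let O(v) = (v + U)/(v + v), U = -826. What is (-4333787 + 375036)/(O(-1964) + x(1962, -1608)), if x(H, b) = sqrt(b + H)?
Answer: 3615368938260/454512253 - 15270074397296*sqrt(354)/1363536759 ≈ -2.0275e+5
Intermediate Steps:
x(H, b) = sqrt(H + b)
O(v) = (-826 + v)/(2*v) (O(v) = (v - 826)/(v + v) = (-826 + v)/((2*v)) = (-826 + v)*(1/(2*v)) = (-826 + v)/(2*v))
(-4333787 + 375036)/(O(-1964) + x(1962, -1608)) = (-4333787 + 375036)/((1/2)*(-826 - 1964)/(-1964) + sqrt(1962 - 1608)) = -3958751/((1/2)*(-1/1964)*(-2790) + sqrt(354)) = -3958751/(1395/1964 + sqrt(354))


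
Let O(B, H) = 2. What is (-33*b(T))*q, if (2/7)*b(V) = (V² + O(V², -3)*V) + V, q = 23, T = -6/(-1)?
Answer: -143451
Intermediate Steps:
T = 6 (T = -6*(-1) = 6)
b(V) = 7*V²/2 + 21*V/2 (b(V) = 7*((V² + 2*V) + V)/2 = 7*(V² + 3*V)/2 = 7*V²/2 + 21*V/2)
(-33*b(T))*q = -231*6*(3 + 6)/2*23 = -231*6*9/2*23 = -33*189*23 = -6237*23 = -143451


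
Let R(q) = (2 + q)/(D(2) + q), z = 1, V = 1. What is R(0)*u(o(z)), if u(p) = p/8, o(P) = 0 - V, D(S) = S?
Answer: -⅛ ≈ -0.12500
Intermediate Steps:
o(P) = -1 (o(P) = 0 - 1*1 = 0 - 1 = -1)
u(p) = p/8 (u(p) = p*(⅛) = p/8)
R(q) = 1 (R(q) = (2 + q)/(2 + q) = 1)
R(0)*u(o(z)) = 1*((⅛)*(-1)) = 1*(-⅛) = -⅛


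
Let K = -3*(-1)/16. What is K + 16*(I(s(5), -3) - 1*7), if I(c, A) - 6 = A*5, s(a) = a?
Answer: -4093/16 ≈ -255.81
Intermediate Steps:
I(c, A) = 6 + 5*A (I(c, A) = 6 + A*5 = 6 + 5*A)
K = 3/16 (K = 3*(1/16) = 3/16 ≈ 0.18750)
K + 16*(I(s(5), -3) - 1*7) = 3/16 + 16*((6 + 5*(-3)) - 1*7) = 3/16 + 16*((6 - 15) - 7) = 3/16 + 16*(-9 - 7) = 3/16 + 16*(-16) = 3/16 - 256 = -4093/16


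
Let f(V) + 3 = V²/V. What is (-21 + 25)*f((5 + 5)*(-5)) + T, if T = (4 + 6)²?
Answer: -112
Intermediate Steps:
T = 100 (T = 10² = 100)
f(V) = -3 + V (f(V) = -3 + V²/V = -3 + V)
(-21 + 25)*f((5 + 5)*(-5)) + T = (-21 + 25)*(-3 + (5 + 5)*(-5)) + 100 = 4*(-3 + 10*(-5)) + 100 = 4*(-3 - 50) + 100 = 4*(-53) + 100 = -212 + 100 = -112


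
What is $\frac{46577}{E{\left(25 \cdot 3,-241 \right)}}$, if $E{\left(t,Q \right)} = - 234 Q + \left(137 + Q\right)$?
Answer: $\frac{46577}{56290} \approx 0.82745$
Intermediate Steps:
$E{\left(t,Q \right)} = 137 - 233 Q$
$\frac{46577}{E{\left(25 \cdot 3,-241 \right)}} = \frac{46577}{137 - -56153} = \frac{46577}{137 + 56153} = \frac{46577}{56290}$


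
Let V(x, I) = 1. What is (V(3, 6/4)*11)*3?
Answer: 33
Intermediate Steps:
(V(3, 6/4)*11)*3 = (1*11)*3 = 11*3 = 33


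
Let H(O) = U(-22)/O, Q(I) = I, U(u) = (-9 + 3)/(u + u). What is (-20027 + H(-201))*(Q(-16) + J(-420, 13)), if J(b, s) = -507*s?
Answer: 195037311993/1474 ≈ 1.3232e+8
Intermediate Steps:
U(u) = -3/u (U(u) = -6*1/(2*u) = -3/u)
H(O) = 3/(22*O) (H(O) = (-3/(-22))/O = (-3*(-1/22))/O = 3/(22*O))
(-20027 + H(-201))*(Q(-16) + J(-420, 13)) = (-20027 + (3/22)/(-201))*(-16 - 507*13) = (-20027 + (3/22)*(-1/201))*(-16 - 6591) = (-20027 - 1/1474)*(-6607) = -29519799/1474*(-6607) = 195037311993/1474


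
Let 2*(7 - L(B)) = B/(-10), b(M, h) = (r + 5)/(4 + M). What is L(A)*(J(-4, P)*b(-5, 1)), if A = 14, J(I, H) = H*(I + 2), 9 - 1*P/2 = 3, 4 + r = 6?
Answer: 6468/5 ≈ 1293.6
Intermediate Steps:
r = 2 (r = -4 + 6 = 2)
P = 12 (P = 18 - 2*3 = 18 - 6 = 12)
b(M, h) = 7/(4 + M) (b(M, h) = (2 + 5)/(4 + M) = 7/(4 + M))
J(I, H) = H*(2 + I)
L(B) = 7 + B/20 (L(B) = 7 - B/(2*(-10)) = 7 - B*(-1)/(2*10) = 7 - (-1)*B/20 = 7 + B/20)
L(A)*(J(-4, P)*b(-5, 1)) = (7 + (1/20)*14)*((12*(2 - 4))*(7/(4 - 5))) = (7 + 7/10)*((12*(-2))*(7/(-1))) = 77*(-168*(-1))/10 = 77*(-24*(-7))/10 = (77/10)*168 = 6468/5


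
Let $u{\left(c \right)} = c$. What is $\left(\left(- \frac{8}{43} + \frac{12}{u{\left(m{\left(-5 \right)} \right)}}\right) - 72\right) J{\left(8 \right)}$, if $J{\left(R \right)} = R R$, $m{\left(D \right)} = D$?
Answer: $- \frac{1026304}{215} \approx -4773.5$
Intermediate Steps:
$J{\left(R \right)} = R^{2}$
$\left(\left(- \frac{8}{43} + \frac{12}{u{\left(m{\left(-5 \right)} \right)}}\right) - 72\right) J{\left(8 \right)} = \left(\left(- \frac{8}{43} + \frac{12}{-5}\right) - 72\right) 8^{2} = \left(\left(\left(-8\right) \frac{1}{43} + 12 \left(- \frac{1}{5}\right)\right) - 72\right) 64 = \left(\left(- \frac{8}{43} - \frac{12}{5}\right) - 72\right) 64 = \left(- \frac{556}{215} - 72\right) 64 = \left(- \frac{16036}{215}\right) 64 = - \frac{1026304}{215}$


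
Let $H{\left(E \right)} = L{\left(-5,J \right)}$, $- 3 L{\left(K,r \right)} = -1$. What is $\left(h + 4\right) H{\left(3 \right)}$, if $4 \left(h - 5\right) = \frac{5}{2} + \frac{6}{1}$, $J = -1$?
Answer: $\frac{89}{24} \approx 3.7083$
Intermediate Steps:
$L{\left(K,r \right)} = \frac{1}{3}$ ($L{\left(K,r \right)} = \left(- \frac{1}{3}\right) \left(-1\right) = \frac{1}{3}$)
$H{\left(E \right)} = \frac{1}{3}$
$h = \frac{57}{8}$ ($h = 5 + \frac{\frac{5}{2} + \frac{6}{1}}{4} = 5 + \frac{5 \cdot \frac{1}{2} + 6 \cdot 1}{4} = 5 + \frac{\frac{5}{2} + 6}{4} = 5 + \frac{1}{4} \cdot \frac{17}{2} = 5 + \frac{17}{8} = \frac{57}{8} \approx 7.125$)
$\left(h + 4\right) H{\left(3 \right)} = \left(\frac{57}{8} + 4\right) \frac{1}{3} = \frac{89}{8} \cdot \frac{1}{3} = \frac{89}{24}$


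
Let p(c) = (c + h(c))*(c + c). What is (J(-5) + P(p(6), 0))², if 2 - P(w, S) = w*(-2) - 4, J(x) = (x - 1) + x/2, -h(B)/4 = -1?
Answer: 225625/4 ≈ 56406.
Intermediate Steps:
h(B) = 4 (h(B) = -4*(-1) = 4)
J(x) = -1 + 3*x/2 (J(x) = (-1 + x) + x*(½) = (-1 + x) + x/2 = -1 + 3*x/2)
p(c) = 2*c*(4 + c) (p(c) = (c + 4)*(c + c) = (4 + c)*(2*c) = 2*c*(4 + c))
P(w, S) = 6 + 2*w (P(w, S) = 2 - (w*(-2) - 4) = 2 - (-2*w - 4) = 2 - (-4 - 2*w) = 2 + (4 + 2*w) = 6 + 2*w)
(J(-5) + P(p(6), 0))² = ((-1 + (3/2)*(-5)) + (6 + 2*(2*6*(4 + 6))))² = ((-1 - 15/2) + (6 + 2*(2*6*10)))² = (-17/2 + (6 + 2*120))² = (-17/2 + (6 + 240))² = (-17/2 + 246)² = (475/2)² = 225625/4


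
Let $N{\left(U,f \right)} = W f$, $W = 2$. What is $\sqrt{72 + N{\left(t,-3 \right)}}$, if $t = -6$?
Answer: $\sqrt{66} \approx 8.124$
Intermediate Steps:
$N{\left(U,f \right)} = 2 f$
$\sqrt{72 + N{\left(t,-3 \right)}} = \sqrt{72 + 2 \left(-3\right)} = \sqrt{72 - 6} = \sqrt{66}$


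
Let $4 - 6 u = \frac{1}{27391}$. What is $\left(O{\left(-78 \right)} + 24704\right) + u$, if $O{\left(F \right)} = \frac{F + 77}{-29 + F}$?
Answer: $\frac{144810757025}{5861674} \approx 24705.0$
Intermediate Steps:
$u = \frac{36521}{54782}$ ($u = \frac{2}{3} - \frac{1}{6 \cdot 27391} = \frac{2}{3} - \frac{1}{164346} = \frac{36521}{54782} \approx 0.66666$)
$O{\left(F \right)} = \frac{77 + F}{-29 + F}$
$\left(O{\left(-78 \right)} + 24704\right) + u = \left(\frac{77 - 78}{-29 - 78} + 24704\right) + \frac{36521}{54782} = \left(\frac{1}{-107} \left(-1\right) + 24704\right) + \frac{36521}{54782} = \left(\left(- \frac{1}{107}\right) \left(-1\right) + 24704\right) + \frac{36521}{54782} = \left(\frac{1}{107} + 24704\right) + \frac{36521}{54782} = \frac{2643329}{107} + \frac{36521}{54782} = \frac{144810757025}{5861674}$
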